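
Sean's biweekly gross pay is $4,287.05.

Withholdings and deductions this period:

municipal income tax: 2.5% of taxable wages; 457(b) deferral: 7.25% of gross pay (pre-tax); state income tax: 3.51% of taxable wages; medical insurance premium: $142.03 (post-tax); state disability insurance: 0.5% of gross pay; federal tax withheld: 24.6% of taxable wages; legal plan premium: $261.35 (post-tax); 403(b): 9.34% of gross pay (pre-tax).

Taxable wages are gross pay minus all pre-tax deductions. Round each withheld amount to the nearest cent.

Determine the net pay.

$2,056.45

403(b): $4,287.05 × 0.0934 = $400.41
457(b) deferral: $4,287.05 × 0.0725 = $310.81
Pre-tax total = $400.41 + $310.81 = $711.22
Taxable wages = $4,287.05 − $711.22 = $3,575.83
Municipal income tax: $3,575.83 × 0.025 = $89.40
State income tax: $3,575.83 × 0.0351 = $125.51
Federal tax withheld: $3,575.83 × 0.246 = $879.65
State disability insurance: $4,287.05 × 0.005 = $21.44
Medical insurance premium: $142.03
Legal plan premium: $261.35
Total deductions = $400.41 + $310.81 + $89.40 + $125.51 + $879.65 + $21.44 + $142.03 + $261.35 = $2,230.60
Net pay = $4,287.05 − $2,230.60 = $2,056.45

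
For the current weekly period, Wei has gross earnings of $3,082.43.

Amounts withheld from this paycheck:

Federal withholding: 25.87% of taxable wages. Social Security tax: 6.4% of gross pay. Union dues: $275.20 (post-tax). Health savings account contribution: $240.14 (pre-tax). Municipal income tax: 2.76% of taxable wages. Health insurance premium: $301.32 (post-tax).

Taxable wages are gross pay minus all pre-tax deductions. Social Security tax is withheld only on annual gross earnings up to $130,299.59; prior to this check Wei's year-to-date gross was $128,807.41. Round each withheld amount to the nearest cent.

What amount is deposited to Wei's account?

$1,356.52

Health savings account contribution: $240.14
Taxable wages = $3,082.43 − $240.14 = $2,842.29
Federal withholding: $2,842.29 × 0.2587 = $735.30
Municipal income tax: $2,842.29 × 0.0276 = $78.45
Social Security tax: only $130,299.59 − $128,807.41 = $1,492.18 of this check is subject → $1,492.18 × 0.064 = $95.50
Health insurance premium: $301.32
Union dues: $275.20
Total deductions = $240.14 + $735.30 + $78.45 + $95.50 + $301.32 + $275.20 = $1,725.91
Net pay = $3,082.43 − $1,725.91 = $1,356.52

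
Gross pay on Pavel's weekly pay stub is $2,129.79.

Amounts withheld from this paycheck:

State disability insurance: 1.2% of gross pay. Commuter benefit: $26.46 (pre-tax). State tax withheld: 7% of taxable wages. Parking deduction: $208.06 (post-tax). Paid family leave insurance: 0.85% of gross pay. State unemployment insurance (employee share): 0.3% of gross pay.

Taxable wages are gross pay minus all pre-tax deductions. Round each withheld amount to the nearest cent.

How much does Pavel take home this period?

Commuter benefit: $26.46
Taxable wages = $2,129.79 − $26.46 = $2,103.33
State tax withheld: $2,103.33 × 0.07 = $147.23
State unemployment insurance (employee share): $2,129.79 × 0.003 = $6.39
Paid family leave insurance: $2,129.79 × 0.0085 = $18.10
State disability insurance: $2,129.79 × 0.012 = $25.56
Parking deduction: $208.06
Total deductions = $26.46 + $147.23 + $6.39 + $18.10 + $25.56 + $208.06 = $431.80
Net pay = $2,129.79 − $431.80 = $1,697.99

$1,697.99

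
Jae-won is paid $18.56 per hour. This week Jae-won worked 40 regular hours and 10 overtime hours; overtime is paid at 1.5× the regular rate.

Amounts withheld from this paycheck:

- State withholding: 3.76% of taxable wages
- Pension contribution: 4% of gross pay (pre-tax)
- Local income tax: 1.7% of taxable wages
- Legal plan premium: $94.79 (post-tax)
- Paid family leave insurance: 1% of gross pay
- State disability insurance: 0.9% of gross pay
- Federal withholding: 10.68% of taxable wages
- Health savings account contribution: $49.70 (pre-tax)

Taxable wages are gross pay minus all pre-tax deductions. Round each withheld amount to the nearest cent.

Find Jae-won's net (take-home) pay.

$665.94

Regular pay: 40 × $18.56 = $742.40
Overtime pay: 10 × $18.56 × 1.5 = $278.40
Gross pay = $742.40 + $278.40 = $1,020.80
Pension contribution: $1,020.80 × 0.04 = $40.83
Health savings account contribution: $49.70
Pre-tax total = $40.83 + $49.70 = $90.53
Taxable wages = $1,020.80 − $90.53 = $930.27
State withholding: $930.27 × 0.0376 = $34.98
Local income tax: $930.27 × 0.017 = $15.81
Federal withholding: $930.27 × 0.1068 = $99.35
Paid family leave insurance: $1,020.80 × 0.01 = $10.21
State disability insurance: $1,020.80 × 0.009 = $9.19
Legal plan premium: $94.79
Total deductions = $40.83 + $49.70 + $34.98 + $15.81 + $99.35 + $10.21 + $9.19 + $94.79 = $354.86
Net pay = $1,020.80 − $354.86 = $665.94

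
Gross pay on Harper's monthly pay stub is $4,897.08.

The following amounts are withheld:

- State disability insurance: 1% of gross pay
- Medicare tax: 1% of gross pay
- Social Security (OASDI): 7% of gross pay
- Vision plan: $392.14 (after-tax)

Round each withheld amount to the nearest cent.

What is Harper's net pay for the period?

$4,064.20

State disability insurance: $4,897.08 × 0.01 = $48.97
Social Security (OASDI): $4,897.08 × 0.07 = $342.80
Medicare tax: $4,897.08 × 0.01 = $48.97
Vision plan: $392.14
Total deductions = $48.97 + $342.80 + $48.97 + $392.14 = $832.88
Net pay = $4,897.08 − $832.88 = $4,064.20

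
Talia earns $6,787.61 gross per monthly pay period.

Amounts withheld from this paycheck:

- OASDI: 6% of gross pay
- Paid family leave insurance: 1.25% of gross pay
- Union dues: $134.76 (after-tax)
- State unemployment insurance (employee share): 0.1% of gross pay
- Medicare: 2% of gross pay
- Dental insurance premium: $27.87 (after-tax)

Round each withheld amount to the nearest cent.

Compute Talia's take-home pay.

$5,990.33

State unemployment insurance (employee share): $6,787.61 × 0.001 = $6.79
OASDI: $6,787.61 × 0.06 = $407.26
Paid family leave insurance: $6,787.61 × 0.0125 = $84.85
Medicare: $6,787.61 × 0.02 = $135.75
Union dues: $134.76
Dental insurance premium: $27.87
Total deductions = $6.79 + $407.26 + $84.85 + $135.75 + $134.76 + $27.87 = $797.28
Net pay = $6,787.61 − $797.28 = $5,990.33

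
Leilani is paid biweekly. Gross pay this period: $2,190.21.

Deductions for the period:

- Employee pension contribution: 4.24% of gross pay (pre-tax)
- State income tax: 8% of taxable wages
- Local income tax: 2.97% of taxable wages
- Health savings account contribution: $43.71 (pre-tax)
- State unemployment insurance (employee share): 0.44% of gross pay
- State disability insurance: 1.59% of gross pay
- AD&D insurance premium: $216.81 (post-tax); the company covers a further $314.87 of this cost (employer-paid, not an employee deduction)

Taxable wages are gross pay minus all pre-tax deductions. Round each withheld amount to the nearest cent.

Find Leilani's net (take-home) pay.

Health savings account contribution: $43.71
Employee pension contribution: $2,190.21 × 0.0424 = $92.86
Pre-tax total = $43.71 + $92.86 = $136.57
Taxable wages = $2,190.21 − $136.57 = $2,053.64
State income tax: $2,053.64 × 0.08 = $164.29
Local income tax: $2,053.64 × 0.0297 = $60.99
State unemployment insurance (employee share): $2,190.21 × 0.0044 = $9.64
State disability insurance: $2,190.21 × 0.0159 = $34.82
AD&D insurance premium: $216.81
(Employer's $314.87 toward AD&D insurance premium is not withheld from the employee.)
Total deductions = $43.71 + $92.86 + $164.29 + $60.99 + $9.64 + $34.82 + $216.81 = $623.12
Net pay = $2,190.21 − $623.12 = $1,567.09

$1,567.09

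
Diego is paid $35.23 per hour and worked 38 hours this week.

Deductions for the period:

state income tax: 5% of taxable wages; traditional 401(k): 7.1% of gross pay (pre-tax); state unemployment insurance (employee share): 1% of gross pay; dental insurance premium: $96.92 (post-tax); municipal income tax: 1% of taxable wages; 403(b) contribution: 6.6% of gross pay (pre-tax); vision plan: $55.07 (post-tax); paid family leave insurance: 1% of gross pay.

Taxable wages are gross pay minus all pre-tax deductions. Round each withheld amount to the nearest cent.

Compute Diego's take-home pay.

$907.24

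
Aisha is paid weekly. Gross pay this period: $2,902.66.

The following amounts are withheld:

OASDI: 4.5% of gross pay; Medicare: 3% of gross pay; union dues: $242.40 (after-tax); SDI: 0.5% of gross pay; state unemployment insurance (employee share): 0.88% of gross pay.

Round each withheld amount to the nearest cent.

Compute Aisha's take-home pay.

$2,402.51

Medicare: $2,902.66 × 0.03 = $87.08
OASDI: $2,902.66 × 0.045 = $130.62
SDI: $2,902.66 × 0.005 = $14.51
State unemployment insurance (employee share): $2,902.66 × 0.0088 = $25.54
Union dues: $242.40
Total deductions = $87.08 + $130.62 + $14.51 + $25.54 + $242.40 = $500.15
Net pay = $2,902.66 − $500.15 = $2,402.51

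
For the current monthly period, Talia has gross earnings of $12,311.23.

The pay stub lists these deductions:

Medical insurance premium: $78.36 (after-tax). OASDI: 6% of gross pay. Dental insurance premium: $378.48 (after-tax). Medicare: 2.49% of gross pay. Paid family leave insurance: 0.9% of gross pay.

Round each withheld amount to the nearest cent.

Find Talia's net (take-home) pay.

Paid family leave insurance: $12,311.23 × 0.009 = $110.80
OASDI: $12,311.23 × 0.06 = $738.67
Medicare: $12,311.23 × 0.0249 = $306.55
Dental insurance premium: $378.48
Medical insurance premium: $78.36
Total deductions = $110.80 + $738.67 + $306.55 + $378.48 + $78.36 = $1,612.86
Net pay = $12,311.23 − $1,612.86 = $10,698.37

$10,698.37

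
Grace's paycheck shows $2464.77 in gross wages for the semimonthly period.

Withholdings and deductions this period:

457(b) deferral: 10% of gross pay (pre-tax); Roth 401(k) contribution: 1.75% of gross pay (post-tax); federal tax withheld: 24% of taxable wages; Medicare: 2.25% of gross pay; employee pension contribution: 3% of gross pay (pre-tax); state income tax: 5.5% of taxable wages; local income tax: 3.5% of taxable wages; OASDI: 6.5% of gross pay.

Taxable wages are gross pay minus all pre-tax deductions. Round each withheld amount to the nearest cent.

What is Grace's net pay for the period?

$1177.92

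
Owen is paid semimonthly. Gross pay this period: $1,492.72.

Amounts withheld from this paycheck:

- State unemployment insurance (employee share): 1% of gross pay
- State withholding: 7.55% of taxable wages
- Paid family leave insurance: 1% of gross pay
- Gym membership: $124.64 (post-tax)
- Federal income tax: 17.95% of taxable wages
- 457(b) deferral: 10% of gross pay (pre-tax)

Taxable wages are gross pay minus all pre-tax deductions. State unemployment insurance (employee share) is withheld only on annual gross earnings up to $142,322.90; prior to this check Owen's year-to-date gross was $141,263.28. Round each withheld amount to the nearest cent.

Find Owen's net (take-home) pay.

$850.70

457(b) deferral: $1,492.72 × 0.1 = $149.27
Taxable wages = $1,492.72 − $149.27 = $1,343.45
State withholding: $1,343.45 × 0.0755 = $101.43
Federal income tax: $1,343.45 × 0.1795 = $241.15
Paid family leave insurance: $1,492.72 × 0.01 = $14.93
State unemployment insurance (employee share): only $142,322.90 − $141,263.28 = $1,059.62 of this check is subject → $1,059.62 × 0.01 = $10.60
Gym membership: $124.64
Total deductions = $149.27 + $101.43 + $241.15 + $14.93 + $10.60 + $124.64 = $642.02
Net pay = $1,492.72 − $642.02 = $850.70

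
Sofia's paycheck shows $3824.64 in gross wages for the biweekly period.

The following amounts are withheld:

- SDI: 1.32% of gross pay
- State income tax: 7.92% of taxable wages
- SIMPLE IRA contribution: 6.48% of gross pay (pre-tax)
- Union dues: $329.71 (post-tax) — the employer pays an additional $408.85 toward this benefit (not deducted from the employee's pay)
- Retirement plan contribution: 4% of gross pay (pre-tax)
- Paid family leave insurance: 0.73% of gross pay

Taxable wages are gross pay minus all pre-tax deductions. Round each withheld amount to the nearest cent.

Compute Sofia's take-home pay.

$2744.52

SIMPLE IRA contribution: $3824.64 × 0.0648 = $247.84
Retirement plan contribution: $3824.64 × 0.04 = $152.99
Pre-tax total = $247.84 + $152.99 = $400.83
Taxable wages = $3824.64 − $400.83 = $3423.81
State income tax: $3423.81 × 0.0792 = $271.17
Paid family leave insurance: $3824.64 × 0.0073 = $27.92
SDI: $3824.64 × 0.0132 = $50.49
Union dues: $329.71
(Employer's $408.85 toward union dues is not withheld from the employee.)
Total deductions = $247.84 + $152.99 + $271.17 + $27.92 + $50.49 + $329.71 = $1080.12
Net pay = $3824.64 − $1080.12 = $2744.52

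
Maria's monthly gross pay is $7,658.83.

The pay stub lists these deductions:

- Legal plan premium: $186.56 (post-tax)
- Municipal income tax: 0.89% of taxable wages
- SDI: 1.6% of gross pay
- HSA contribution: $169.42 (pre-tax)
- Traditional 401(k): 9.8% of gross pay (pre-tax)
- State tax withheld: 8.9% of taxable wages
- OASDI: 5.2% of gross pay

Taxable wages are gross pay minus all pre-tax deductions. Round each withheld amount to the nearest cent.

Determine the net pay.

HSA contribution: $169.42
Traditional 401(k): $7,658.83 × 0.098 = $750.57
Pre-tax total = $169.42 + $750.57 = $919.99
Taxable wages = $7,658.83 − $919.99 = $6,738.84
State tax withheld: $6,738.84 × 0.089 = $599.76
Municipal income tax: $6,738.84 × 0.0089 = $59.98
OASDI: $7,658.83 × 0.052 = $398.26
SDI: $7,658.83 × 0.016 = $122.54
Legal plan premium: $186.56
Total deductions = $169.42 + $750.57 + $599.76 + $59.98 + $398.26 + $122.54 + $186.56 = $2,287.09
Net pay = $7,658.83 − $2,287.09 = $5,371.74

$5,371.74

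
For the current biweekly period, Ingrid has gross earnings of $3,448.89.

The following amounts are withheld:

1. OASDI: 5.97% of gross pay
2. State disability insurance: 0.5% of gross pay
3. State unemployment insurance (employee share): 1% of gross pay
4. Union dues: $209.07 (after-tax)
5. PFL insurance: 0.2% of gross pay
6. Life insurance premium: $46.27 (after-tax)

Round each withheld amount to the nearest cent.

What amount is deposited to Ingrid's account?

$2,929.02

PFL insurance: $3,448.89 × 0.002 = $6.90
OASDI: $3,448.89 × 0.0597 = $205.90
State unemployment insurance (employee share): $3,448.89 × 0.01 = $34.49
State disability insurance: $3,448.89 × 0.005 = $17.24
Union dues: $209.07
Life insurance premium: $46.27
Total deductions = $6.90 + $205.90 + $34.49 + $17.24 + $209.07 + $46.27 = $519.87
Net pay = $3,448.89 − $519.87 = $2,929.02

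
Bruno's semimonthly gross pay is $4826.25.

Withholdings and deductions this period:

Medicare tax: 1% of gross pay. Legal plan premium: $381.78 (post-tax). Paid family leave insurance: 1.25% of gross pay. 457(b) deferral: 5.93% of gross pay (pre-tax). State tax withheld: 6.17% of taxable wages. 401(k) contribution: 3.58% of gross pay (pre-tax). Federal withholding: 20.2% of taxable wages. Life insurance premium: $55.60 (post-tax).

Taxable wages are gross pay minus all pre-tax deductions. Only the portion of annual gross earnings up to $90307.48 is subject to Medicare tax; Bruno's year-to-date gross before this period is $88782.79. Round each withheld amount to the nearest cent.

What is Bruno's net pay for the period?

$2702.66

457(b) deferral: $4826.25 × 0.0593 = $286.20
401(k) contribution: $4826.25 × 0.0358 = $172.78
Pre-tax total = $286.20 + $172.78 = $458.98
Taxable wages = $4826.25 − $458.98 = $4367.27
State tax withheld: $4367.27 × 0.0617 = $269.46
Federal withholding: $4367.27 × 0.202 = $882.19
Medicare tax: only $90307.48 − $88782.79 = $1524.69 of this check is subject → $1524.69 × 0.01 = $15.25
Paid family leave insurance: $4826.25 × 0.0125 = $60.33
Life insurance premium: $55.60
Legal plan premium: $381.78
Total deductions = $286.20 + $172.78 + $269.46 + $882.19 + $15.25 + $60.33 + $55.60 + $381.78 = $2123.59
Net pay = $4826.25 − $2123.59 = $2702.66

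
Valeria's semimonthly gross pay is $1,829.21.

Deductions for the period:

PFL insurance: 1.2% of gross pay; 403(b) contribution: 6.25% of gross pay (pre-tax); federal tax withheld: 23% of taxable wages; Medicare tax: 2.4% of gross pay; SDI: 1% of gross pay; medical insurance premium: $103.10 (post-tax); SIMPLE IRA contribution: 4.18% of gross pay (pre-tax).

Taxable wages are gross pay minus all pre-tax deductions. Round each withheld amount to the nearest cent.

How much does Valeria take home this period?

$1,074.34

403(b) contribution: $1,829.21 × 0.0625 = $114.33
SIMPLE IRA contribution: $1,829.21 × 0.0418 = $76.46
Pre-tax total = $114.33 + $76.46 = $190.79
Taxable wages = $1,829.21 − $190.79 = $1,638.42
Federal tax withheld: $1,638.42 × 0.23 = $376.84
PFL insurance: $1,829.21 × 0.012 = $21.95
SDI: $1,829.21 × 0.01 = $18.29
Medicare tax: $1,829.21 × 0.024 = $43.90
Medical insurance premium: $103.10
Total deductions = $114.33 + $76.46 + $376.84 + $21.95 + $18.29 + $43.90 + $103.10 = $754.87
Net pay = $1,829.21 − $754.87 = $1,074.34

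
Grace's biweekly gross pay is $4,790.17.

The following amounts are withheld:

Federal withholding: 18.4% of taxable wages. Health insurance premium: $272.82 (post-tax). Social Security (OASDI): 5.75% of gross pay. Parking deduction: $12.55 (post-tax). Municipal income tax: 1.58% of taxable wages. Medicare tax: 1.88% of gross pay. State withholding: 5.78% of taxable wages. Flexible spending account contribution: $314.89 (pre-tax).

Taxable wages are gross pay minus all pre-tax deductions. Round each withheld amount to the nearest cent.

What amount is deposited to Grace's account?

$2,671.59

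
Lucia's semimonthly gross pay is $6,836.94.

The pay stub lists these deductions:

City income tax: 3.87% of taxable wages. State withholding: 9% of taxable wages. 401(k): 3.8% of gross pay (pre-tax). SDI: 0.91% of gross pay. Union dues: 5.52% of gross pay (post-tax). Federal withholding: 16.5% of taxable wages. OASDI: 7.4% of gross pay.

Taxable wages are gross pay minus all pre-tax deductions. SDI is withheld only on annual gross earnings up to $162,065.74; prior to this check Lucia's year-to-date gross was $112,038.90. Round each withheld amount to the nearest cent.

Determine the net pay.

$3,699.88

401(k): $6,836.94 × 0.038 = $259.80
Taxable wages = $6,836.94 − $259.80 = $6,577.14
State withholding: $6,577.14 × 0.09 = $591.94
Federal withholding: $6,577.14 × 0.165 = $1,085.23
City income tax: $6,577.14 × 0.0387 = $254.54
SDI: cap not yet reached, full $6,836.94 is subject → $6,836.94 × 0.0091 = $62.22
OASDI: $6,836.94 × 0.074 = $505.93
Union dues: $6,836.94 × 0.0552 = $377.40
Total deductions = $259.80 + $591.94 + $1,085.23 + $254.54 + $62.22 + $505.93 + $377.40 = $3,137.06
Net pay = $6,836.94 − $3,137.06 = $3,699.88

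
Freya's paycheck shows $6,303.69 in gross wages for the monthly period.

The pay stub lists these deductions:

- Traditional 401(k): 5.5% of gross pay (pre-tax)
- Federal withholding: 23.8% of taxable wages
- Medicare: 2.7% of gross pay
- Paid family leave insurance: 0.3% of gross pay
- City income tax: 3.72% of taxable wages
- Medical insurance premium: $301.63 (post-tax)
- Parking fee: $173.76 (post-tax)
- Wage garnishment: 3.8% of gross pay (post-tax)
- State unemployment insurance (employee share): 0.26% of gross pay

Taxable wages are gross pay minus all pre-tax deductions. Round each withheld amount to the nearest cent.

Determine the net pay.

$3,397.20

Traditional 401(k): $6,303.69 × 0.055 = $346.70
Taxable wages = $6,303.69 − $346.70 = $5,956.99
Federal withholding: $5,956.99 × 0.238 = $1,417.76
City income tax: $5,956.99 × 0.0372 = $221.60
State unemployment insurance (employee share): $6,303.69 × 0.0026 = $16.39
Medicare: $6,303.69 × 0.027 = $170.20
Paid family leave insurance: $6,303.69 × 0.003 = $18.91
Parking fee: $173.76
Medical insurance premium: $301.63
Wage garnishment: $6,303.69 × 0.038 = $239.54
Total deductions = $346.70 + $1,417.76 + $221.60 + $16.39 + $170.20 + $18.91 + $173.76 + $301.63 + $239.54 = $2,906.49
Net pay = $6,303.69 − $2,906.49 = $3,397.20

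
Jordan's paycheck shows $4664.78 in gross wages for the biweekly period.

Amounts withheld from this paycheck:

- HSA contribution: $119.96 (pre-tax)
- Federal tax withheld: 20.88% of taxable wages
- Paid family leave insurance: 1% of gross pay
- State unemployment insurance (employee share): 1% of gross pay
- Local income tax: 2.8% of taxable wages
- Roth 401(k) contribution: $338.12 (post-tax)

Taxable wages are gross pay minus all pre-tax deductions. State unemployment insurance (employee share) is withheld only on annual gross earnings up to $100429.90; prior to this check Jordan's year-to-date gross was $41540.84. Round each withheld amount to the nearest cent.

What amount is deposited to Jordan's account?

$3037.19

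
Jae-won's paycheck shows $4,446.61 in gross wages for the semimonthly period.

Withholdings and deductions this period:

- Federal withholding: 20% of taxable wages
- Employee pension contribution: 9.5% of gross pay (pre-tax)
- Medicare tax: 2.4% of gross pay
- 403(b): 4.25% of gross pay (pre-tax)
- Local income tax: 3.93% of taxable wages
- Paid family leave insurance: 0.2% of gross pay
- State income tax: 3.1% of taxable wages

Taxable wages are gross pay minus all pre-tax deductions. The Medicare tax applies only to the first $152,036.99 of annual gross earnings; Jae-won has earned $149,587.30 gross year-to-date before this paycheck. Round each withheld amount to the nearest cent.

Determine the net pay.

$2,730.87

Employee pension contribution: $4,446.61 × 0.095 = $422.43
403(b): $4,446.61 × 0.0425 = $188.98
Pre-tax total = $422.43 + $188.98 = $611.41
Taxable wages = $4,446.61 − $611.41 = $3,835.20
Local income tax: $3,835.20 × 0.0393 = $150.72
Federal withholding: $3,835.20 × 0.2 = $767.04
State income tax: $3,835.20 × 0.031 = $118.89
Paid family leave insurance: $4,446.61 × 0.002 = $8.89
Medicare tax: only $152,036.99 − $149,587.30 = $2,449.69 of this check is subject → $2,449.69 × 0.024 = $58.79
Total deductions = $422.43 + $188.98 + $150.72 + $767.04 + $118.89 + $8.89 + $58.79 = $1,715.74
Net pay = $4,446.61 − $1,715.74 = $2,730.87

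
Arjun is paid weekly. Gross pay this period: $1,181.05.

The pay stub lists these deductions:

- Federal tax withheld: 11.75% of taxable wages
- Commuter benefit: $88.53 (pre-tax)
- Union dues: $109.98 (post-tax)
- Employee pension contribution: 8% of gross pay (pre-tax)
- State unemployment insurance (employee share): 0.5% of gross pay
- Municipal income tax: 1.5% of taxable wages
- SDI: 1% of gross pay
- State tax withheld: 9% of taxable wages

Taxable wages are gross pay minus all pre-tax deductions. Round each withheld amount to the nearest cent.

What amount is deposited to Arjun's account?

$648.28

Commuter benefit: $88.53
Employee pension contribution: $1,181.05 × 0.08 = $94.48
Pre-tax total = $88.53 + $94.48 = $183.01
Taxable wages = $1,181.05 − $183.01 = $998.04
State tax withheld: $998.04 × 0.09 = $89.82
Federal tax withheld: $998.04 × 0.1175 = $117.27
Municipal income tax: $998.04 × 0.015 = $14.97
State unemployment insurance (employee share): $1,181.05 × 0.005 = $5.91
SDI: $1,181.05 × 0.01 = $11.81
Union dues: $109.98
Total deductions = $88.53 + $94.48 + $89.82 + $117.27 + $14.97 + $5.91 + $11.81 + $109.98 = $532.77
Net pay = $1,181.05 − $532.77 = $648.28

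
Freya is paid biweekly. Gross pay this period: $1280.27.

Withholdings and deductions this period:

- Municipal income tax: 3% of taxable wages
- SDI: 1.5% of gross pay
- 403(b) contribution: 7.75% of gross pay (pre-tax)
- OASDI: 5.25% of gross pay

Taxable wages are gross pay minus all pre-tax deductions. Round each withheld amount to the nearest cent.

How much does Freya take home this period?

403(b) contribution: $1280.27 × 0.0775 = $99.22
Taxable wages = $1280.27 − $99.22 = $1181.05
Municipal income tax: $1181.05 × 0.03 = $35.43
OASDI: $1280.27 × 0.0525 = $67.21
SDI: $1280.27 × 0.015 = $19.20
Total deductions = $99.22 + $35.43 + $67.21 + $19.20 = $221.06
Net pay = $1280.27 − $221.06 = $1059.21

$1059.21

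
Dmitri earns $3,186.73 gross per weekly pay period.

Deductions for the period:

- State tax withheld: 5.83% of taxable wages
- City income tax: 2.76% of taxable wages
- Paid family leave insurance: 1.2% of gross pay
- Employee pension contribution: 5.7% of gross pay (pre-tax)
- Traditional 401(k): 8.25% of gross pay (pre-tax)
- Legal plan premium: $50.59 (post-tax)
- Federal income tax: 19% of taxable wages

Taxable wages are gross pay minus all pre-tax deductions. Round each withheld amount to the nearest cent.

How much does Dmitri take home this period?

$1,896.79

Traditional 401(k): $3,186.73 × 0.0825 = $262.91
Employee pension contribution: $3,186.73 × 0.057 = $181.64
Pre-tax total = $262.91 + $181.64 = $444.55
Taxable wages = $3,186.73 − $444.55 = $2,742.18
State tax withheld: $2,742.18 × 0.0583 = $159.87
Federal income tax: $2,742.18 × 0.19 = $521.01
City income tax: $2,742.18 × 0.0276 = $75.68
Paid family leave insurance: $3,186.73 × 0.012 = $38.24
Legal plan premium: $50.59
Total deductions = $262.91 + $181.64 + $159.87 + $521.01 + $75.68 + $38.24 + $50.59 = $1,289.94
Net pay = $3,186.73 − $1,289.94 = $1,896.79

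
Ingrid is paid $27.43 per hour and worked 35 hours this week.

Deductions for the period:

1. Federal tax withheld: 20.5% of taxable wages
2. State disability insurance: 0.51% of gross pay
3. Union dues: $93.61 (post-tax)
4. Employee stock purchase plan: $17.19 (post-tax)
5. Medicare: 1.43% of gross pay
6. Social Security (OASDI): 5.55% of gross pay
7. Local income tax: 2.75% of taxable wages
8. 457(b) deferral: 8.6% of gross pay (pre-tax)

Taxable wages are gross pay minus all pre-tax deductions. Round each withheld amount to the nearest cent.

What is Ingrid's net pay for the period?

Gross pay: 35 × $27.43 = $960.05
457(b) deferral: $960.05 × 0.086 = $82.56
Taxable wages = $960.05 − $82.56 = $877.49
Federal tax withheld: $877.49 × 0.205 = $179.89
Local income tax: $877.49 × 0.0275 = $24.13
Social Security (OASDI): $960.05 × 0.0555 = $53.28
Medicare: $960.05 × 0.0143 = $13.73
State disability insurance: $960.05 × 0.0051 = $4.90
Union dues: $93.61
Employee stock purchase plan: $17.19
Total deductions = $82.56 + $179.89 + $24.13 + $53.28 + $13.73 + $4.90 + $93.61 + $17.19 = $469.29
Net pay = $960.05 − $469.29 = $490.76

$490.76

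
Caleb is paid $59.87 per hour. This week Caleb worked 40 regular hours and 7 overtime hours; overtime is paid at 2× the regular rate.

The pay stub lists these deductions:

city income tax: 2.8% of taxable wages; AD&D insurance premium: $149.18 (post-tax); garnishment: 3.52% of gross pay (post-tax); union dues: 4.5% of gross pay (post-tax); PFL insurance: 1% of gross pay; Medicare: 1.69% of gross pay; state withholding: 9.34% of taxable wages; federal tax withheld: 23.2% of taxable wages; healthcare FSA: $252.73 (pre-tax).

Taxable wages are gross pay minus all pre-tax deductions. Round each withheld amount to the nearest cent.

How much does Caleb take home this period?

Regular pay: 40 × $59.87 = $2394.80
Overtime pay: 7 × $59.87 × 2 = $838.18
Gross pay = $2394.80 + $838.18 = $3232.98
Healthcare FSA: $252.73
Taxable wages = $3232.98 − $252.73 = $2980.25
Federal tax withheld: $2980.25 × 0.232 = $691.42
State withholding: $2980.25 × 0.0934 = $278.36
City income tax: $2980.25 × 0.028 = $83.45
PFL insurance: $3232.98 × 0.01 = $32.33
Medicare: $3232.98 × 0.0169 = $54.64
Union dues: $3232.98 × 0.045 = $145.48
Garnishment: $3232.98 × 0.0352 = $113.80
AD&D insurance premium: $149.18
Total deductions = $252.73 + $691.42 + $278.36 + $83.45 + $32.33 + $54.64 + $145.48 + $113.80 + $149.18 = $1801.39
Net pay = $3232.98 − $1801.39 = $1431.59

$1431.59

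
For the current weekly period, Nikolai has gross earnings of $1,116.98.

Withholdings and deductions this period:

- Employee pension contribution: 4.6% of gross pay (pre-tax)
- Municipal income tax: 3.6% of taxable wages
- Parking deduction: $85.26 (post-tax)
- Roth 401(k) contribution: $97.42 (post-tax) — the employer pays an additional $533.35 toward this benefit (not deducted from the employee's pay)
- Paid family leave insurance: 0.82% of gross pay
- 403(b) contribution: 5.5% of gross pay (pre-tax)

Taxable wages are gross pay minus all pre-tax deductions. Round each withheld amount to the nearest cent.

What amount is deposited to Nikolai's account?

$776.18

403(b) contribution: $1,116.98 × 0.055 = $61.43
Employee pension contribution: $1,116.98 × 0.046 = $51.38
Pre-tax total = $61.43 + $51.38 = $112.81
Taxable wages = $1,116.98 − $112.81 = $1,004.17
Municipal income tax: $1,004.17 × 0.036 = $36.15
Paid family leave insurance: $1,116.98 × 0.0082 = $9.16
Parking deduction: $85.26
Roth 401(k) contribution: $97.42
(Employer's $533.35 toward Roth 401(k) contribution is not withheld from the employee.)
Total deductions = $61.43 + $51.38 + $36.15 + $9.16 + $85.26 + $97.42 = $340.80
Net pay = $1,116.98 − $340.80 = $776.18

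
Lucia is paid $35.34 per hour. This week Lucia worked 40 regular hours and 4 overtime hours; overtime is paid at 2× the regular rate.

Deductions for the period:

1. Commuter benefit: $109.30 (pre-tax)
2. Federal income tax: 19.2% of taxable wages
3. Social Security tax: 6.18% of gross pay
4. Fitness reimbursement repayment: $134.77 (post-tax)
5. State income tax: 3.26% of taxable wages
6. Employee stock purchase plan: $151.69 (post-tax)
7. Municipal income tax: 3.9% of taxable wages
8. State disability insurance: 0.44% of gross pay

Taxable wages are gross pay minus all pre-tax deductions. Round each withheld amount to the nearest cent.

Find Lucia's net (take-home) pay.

$769.93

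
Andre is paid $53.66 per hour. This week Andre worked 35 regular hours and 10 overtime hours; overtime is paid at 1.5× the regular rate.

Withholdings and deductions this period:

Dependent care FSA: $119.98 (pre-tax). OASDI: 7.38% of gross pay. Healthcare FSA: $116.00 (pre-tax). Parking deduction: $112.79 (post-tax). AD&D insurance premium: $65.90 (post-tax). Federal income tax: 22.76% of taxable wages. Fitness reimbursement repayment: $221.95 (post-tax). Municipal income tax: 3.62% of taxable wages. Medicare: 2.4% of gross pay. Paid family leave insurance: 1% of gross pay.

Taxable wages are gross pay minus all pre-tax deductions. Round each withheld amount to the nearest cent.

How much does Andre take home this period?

Regular pay: 35 × $53.66 = $1,878.10
Overtime pay: 10 × $53.66 × 1.5 = $804.90
Gross pay = $1,878.10 + $804.90 = $2,683.00
Healthcare FSA: $116.00
Dependent care FSA: $119.98
Pre-tax total = $116.00 + $119.98 = $235.98
Taxable wages = $2,683.00 − $235.98 = $2,447.02
Municipal income tax: $2,447.02 × 0.0362 = $88.58
Federal income tax: $2,447.02 × 0.2276 = $556.94
Medicare: $2,683.00 × 0.024 = $64.39
OASDI: $2,683.00 × 0.0738 = $198.01
Paid family leave insurance: $2,683.00 × 0.01 = $26.83
Parking deduction: $112.79
AD&D insurance premium: $65.90
Fitness reimbursement repayment: $221.95
Total deductions = $116.00 + $119.98 + $88.58 + $556.94 + $64.39 + $198.01 + $26.83 + $112.79 + $65.90 + $221.95 = $1,571.37
Net pay = $2,683.00 − $1,571.37 = $1,111.63

$1,111.63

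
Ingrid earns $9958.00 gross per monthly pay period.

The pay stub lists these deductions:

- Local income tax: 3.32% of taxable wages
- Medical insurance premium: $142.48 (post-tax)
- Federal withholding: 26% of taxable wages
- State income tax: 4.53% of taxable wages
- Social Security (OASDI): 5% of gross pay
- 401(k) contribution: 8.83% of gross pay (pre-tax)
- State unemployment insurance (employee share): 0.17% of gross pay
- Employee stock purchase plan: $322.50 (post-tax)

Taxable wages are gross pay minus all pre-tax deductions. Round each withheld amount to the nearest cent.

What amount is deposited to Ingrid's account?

$5025.76

401(k) contribution: $9958.00 × 0.0883 = $879.29
Taxable wages = $9958.00 − $879.29 = $9078.71
Local income tax: $9078.71 × 0.0332 = $301.41
Federal withholding: $9078.71 × 0.26 = $2360.46
State income tax: $9078.71 × 0.0453 = $411.27
State unemployment insurance (employee share): $9958.00 × 0.0017 = $16.93
Social Security (OASDI): $9958.00 × 0.05 = $497.90
Employee stock purchase plan: $322.50
Medical insurance premium: $142.48
Total deductions = $879.29 + $301.41 + $2360.46 + $411.27 + $16.93 + $497.90 + $322.50 + $142.48 = $4932.24
Net pay = $9958.00 − $4932.24 = $5025.76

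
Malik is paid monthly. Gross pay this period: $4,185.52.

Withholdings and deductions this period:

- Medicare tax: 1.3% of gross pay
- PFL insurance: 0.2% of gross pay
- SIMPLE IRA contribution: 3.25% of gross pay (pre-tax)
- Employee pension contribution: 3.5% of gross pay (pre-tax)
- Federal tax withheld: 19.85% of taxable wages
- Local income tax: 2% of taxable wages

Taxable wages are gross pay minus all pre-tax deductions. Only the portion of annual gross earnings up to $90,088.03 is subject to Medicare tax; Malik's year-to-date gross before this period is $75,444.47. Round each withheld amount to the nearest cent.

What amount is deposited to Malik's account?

Employee pension contribution: $4,185.52 × 0.035 = $146.49
SIMPLE IRA contribution: $4,185.52 × 0.0325 = $136.03
Pre-tax total = $146.49 + $136.03 = $282.52
Taxable wages = $4,185.52 − $282.52 = $3,903.00
Federal tax withheld: $3,903.00 × 0.1985 = $774.75
Local income tax: $3,903.00 × 0.02 = $78.06
PFL insurance: $4,185.52 × 0.002 = $8.37
Medicare tax: cap not yet reached, full $4,185.52 is subject → $4,185.52 × 0.013 = $54.41
Total deductions = $146.49 + $136.03 + $774.75 + $78.06 + $8.37 + $54.41 = $1,198.11
Net pay = $4,185.52 − $1,198.11 = $2,987.41

$2,987.41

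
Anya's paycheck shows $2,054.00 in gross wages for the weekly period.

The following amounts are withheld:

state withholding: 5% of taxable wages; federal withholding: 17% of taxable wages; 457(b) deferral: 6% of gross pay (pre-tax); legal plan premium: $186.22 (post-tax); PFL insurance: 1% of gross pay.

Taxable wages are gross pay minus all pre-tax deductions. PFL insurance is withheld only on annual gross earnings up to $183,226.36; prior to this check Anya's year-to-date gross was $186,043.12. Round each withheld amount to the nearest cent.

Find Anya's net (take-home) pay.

457(b) deferral: $2,054.00 × 0.06 = $123.24
Taxable wages = $2,054.00 − $123.24 = $1,930.76
Federal withholding: $1,930.76 × 0.17 = $328.23
State withholding: $1,930.76 × 0.05 = $96.54
PFL insurance: annual cap $183,226.36 already reached (YTD $186,043.12), so $0.00
Legal plan premium: $186.22
Total deductions = $123.24 + $328.23 + $96.54 + $0.00 + $186.22 = $734.23
Net pay = $2,054.00 − $734.23 = $1,319.77

$1,319.77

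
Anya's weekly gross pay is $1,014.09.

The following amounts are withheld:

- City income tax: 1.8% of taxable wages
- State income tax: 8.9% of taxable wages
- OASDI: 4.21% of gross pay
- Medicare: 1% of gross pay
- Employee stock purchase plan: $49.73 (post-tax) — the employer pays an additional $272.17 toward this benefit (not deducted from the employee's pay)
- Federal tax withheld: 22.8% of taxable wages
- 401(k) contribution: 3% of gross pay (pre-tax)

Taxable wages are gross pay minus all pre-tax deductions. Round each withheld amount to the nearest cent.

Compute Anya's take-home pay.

$551.57

401(k) contribution: $1,014.09 × 0.03 = $30.42
Taxable wages = $1,014.09 − $30.42 = $983.67
State income tax: $983.67 × 0.089 = $87.55
Federal tax withheld: $983.67 × 0.228 = $224.28
City income tax: $983.67 × 0.018 = $17.71
Medicare: $1,014.09 × 0.01 = $10.14
OASDI: $1,014.09 × 0.0421 = $42.69
Employee stock purchase plan: $49.73
(Employer's $272.17 toward employee stock purchase plan is not withheld from the employee.)
Total deductions = $30.42 + $87.55 + $224.28 + $17.71 + $10.14 + $42.69 + $49.73 = $462.52
Net pay = $1,014.09 − $462.52 = $551.57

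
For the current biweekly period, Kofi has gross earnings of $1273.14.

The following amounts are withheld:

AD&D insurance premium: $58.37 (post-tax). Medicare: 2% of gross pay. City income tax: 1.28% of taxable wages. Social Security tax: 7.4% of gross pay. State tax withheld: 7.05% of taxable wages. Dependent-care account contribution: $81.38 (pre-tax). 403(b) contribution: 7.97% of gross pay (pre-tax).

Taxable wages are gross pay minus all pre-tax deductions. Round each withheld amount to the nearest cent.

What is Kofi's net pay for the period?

$821.42

Dependent-care account contribution: $81.38
403(b) contribution: $1273.14 × 0.0797 = $101.47
Pre-tax total = $81.38 + $101.47 = $182.85
Taxable wages = $1273.14 − $182.85 = $1090.29
State tax withheld: $1090.29 × 0.0705 = $76.87
City income tax: $1090.29 × 0.0128 = $13.96
Social Security tax: $1273.14 × 0.074 = $94.21
Medicare: $1273.14 × 0.02 = $25.46
AD&D insurance premium: $58.37
Total deductions = $81.38 + $101.47 + $76.87 + $13.96 + $94.21 + $25.46 + $58.37 = $451.72
Net pay = $1273.14 − $451.72 = $821.42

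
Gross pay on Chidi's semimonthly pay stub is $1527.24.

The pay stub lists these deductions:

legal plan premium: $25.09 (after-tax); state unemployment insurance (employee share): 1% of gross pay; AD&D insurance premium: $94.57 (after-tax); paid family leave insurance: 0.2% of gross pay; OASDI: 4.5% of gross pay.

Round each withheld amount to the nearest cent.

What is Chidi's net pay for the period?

Paid family leave insurance: $1527.24 × 0.002 = $3.05
OASDI: $1527.24 × 0.045 = $68.73
State unemployment insurance (employee share): $1527.24 × 0.01 = $15.27
AD&D insurance premium: $94.57
Legal plan premium: $25.09
Total deductions = $3.05 + $68.73 + $15.27 + $94.57 + $25.09 = $206.71
Net pay = $1527.24 − $206.71 = $1320.53

$1320.53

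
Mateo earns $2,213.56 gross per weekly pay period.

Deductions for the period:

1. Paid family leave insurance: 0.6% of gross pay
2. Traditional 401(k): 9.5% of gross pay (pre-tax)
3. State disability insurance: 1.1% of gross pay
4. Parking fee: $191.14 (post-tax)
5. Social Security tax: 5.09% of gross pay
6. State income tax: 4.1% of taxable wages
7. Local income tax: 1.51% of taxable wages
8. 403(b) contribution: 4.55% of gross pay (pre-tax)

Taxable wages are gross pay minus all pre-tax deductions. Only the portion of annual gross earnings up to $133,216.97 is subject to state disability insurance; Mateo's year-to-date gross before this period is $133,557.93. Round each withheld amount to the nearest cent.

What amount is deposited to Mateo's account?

$1,478.73

Traditional 401(k): $2,213.56 × 0.095 = $210.29
403(b) contribution: $2,213.56 × 0.0455 = $100.72
Pre-tax total = $210.29 + $100.72 = $311.01
Taxable wages = $2,213.56 − $311.01 = $1,902.55
State income tax: $1,902.55 × 0.041 = $78.00
Local income tax: $1,902.55 × 0.0151 = $28.73
Social Security tax: $2,213.56 × 0.0509 = $112.67
Paid family leave insurance: $2,213.56 × 0.006 = $13.28
State disability insurance: annual cap $133,216.97 already reached (YTD $133,557.93), so $0.00
Parking fee: $191.14
Total deductions = $210.29 + $100.72 + $78.00 + $28.73 + $112.67 + $13.28 + $0.00 + $191.14 = $734.83
Net pay = $2,213.56 − $734.83 = $1,478.73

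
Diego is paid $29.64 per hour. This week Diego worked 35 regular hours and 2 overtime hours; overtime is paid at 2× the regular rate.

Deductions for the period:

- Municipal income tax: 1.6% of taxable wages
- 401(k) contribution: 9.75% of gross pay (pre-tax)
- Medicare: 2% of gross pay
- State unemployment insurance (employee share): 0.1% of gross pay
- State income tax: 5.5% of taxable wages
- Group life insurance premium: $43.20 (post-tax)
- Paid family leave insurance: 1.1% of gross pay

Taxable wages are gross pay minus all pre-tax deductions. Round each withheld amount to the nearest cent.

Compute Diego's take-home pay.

Regular pay: 35 × $29.64 = $1,037.40
Overtime pay: 2 × $29.64 × 2 = $118.56
Gross pay = $1,037.40 + $118.56 = $1,155.96
401(k) contribution: $1,155.96 × 0.0975 = $112.71
Taxable wages = $1,155.96 − $112.71 = $1,043.25
Municipal income tax: $1,043.25 × 0.016 = $16.69
State income tax: $1,043.25 × 0.055 = $57.38
Medicare: $1,155.96 × 0.02 = $23.12
State unemployment insurance (employee share): $1,155.96 × 0.001 = $1.16
Paid family leave insurance: $1,155.96 × 0.011 = $12.72
Group life insurance premium: $43.20
Total deductions = $112.71 + $16.69 + $57.38 + $23.12 + $1.16 + $12.72 + $43.20 = $266.98
Net pay = $1,155.96 − $266.98 = $888.98

$888.98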